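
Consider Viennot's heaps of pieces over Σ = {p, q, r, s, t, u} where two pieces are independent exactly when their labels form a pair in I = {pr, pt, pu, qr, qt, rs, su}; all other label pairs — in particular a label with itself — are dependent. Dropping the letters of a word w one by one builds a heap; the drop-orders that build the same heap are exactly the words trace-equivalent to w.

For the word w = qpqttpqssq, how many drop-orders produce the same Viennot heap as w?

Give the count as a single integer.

#0=q has no predecessor
#1=p depends on [0:q]
#2=q depends on [1:p]
#3=t has no predecessor
#4=t depends on [3:t]
#5=p depends on [2:q]
#6=q depends on [5:p]
#7=s depends on [4:t, 6:q]
#8=s depends on [7:s]
#9=q depends on [8:s]
sources: [0:q, 3:t]
N(rest) = Σ N(rest − s) over sources s of rest; N(one piece) = 1:
  size 1 → [9]=1
  size 2 → [8,9]=1
  size 3 → [7,8,9]=1
  size 4 → [4,7,8,9]=1  [6,7,8,9]=1
  size 5 → [3,4,7,8,9]=1  [4,6,7,8,9]=2  [5,6,7,8,9]=1
  size 6 → [2,5,6,7,8,9]=1  [3,4,6,7,8,9]=3  [4,5,6,7,8,9]=3
  size 7 → [1,2,5,6,7,8,9]=1  [2,4,5,6,7,8,9]=4  [3,4,5,6,7,8,9]=6
  size 8 → [0,1,2,5,6,7,8,9]=1  [1,2,4,5,6,7,8,9]=5  [2,3,4,5,6,7,8,9]=10
  first=0(q) contributes 15
  first=3(t) contributes 6
|[w]| = 21

21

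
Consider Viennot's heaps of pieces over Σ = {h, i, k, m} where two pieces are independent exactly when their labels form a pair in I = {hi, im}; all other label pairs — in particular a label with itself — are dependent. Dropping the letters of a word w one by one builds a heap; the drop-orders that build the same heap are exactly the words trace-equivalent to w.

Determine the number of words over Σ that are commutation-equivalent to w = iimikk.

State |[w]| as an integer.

#0=i has no predecessor
#1=i depends on [0:i]
#2=m has no predecessor
#3=i depends on [1:i]
#4=k depends on [2:m, 3:i]
#5=k depends on [4:k]
sources: [0:i, 2:m]
N(rest) = Σ N(rest − s) over sources s of rest; N(one piece) = 1:
  size 1 → [5]=1
  size 2 → [4,5]=1
  size 3 → [2,4,5]=1  [3,4,5]=1
  size 4 → [1,3,4,5]=1  [2,3,4,5]=2
  first=0(i) contributes 3
  first=2(m) contributes 1
|[w]| = 4

4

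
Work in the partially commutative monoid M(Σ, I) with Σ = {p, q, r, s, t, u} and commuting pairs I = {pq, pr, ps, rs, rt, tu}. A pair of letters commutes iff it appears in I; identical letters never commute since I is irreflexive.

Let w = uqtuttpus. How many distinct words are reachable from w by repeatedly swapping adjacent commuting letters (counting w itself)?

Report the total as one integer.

piece 0:u — minimal
piece 1:q rests on {0:u}
piece 2:t rests on {1:q}
piece 3:u rests on {1:q}
piece 4:t rests on {2:t}
piece 5:t rests on {4:t}
piece 6:p rests on {3:u, 5:t}
piece 7:u rests on {6:p}
piece 8:s rests on {7:u}
minimal pieces: {0:u}
ways to finish when only these pieces remain (= sum over removing one remaining piece with nothing left below it):
  1 left: {8}→1
  2 left: {7,8}→1
  3 left: {6,7,8}→1
  4 left: {3,6,7,8}→1  {5,6,7,8}→1
  5 left: {3,5,6,7,8}→2  {4,5,6,7,8}→1
  6 left: {2,4,5,6,7,8}→1  {3,4,5,6,7,8}→3
  7 left: {2,3,4,5,6,7,8}→4
  placing 0:u first → 4 extensions

4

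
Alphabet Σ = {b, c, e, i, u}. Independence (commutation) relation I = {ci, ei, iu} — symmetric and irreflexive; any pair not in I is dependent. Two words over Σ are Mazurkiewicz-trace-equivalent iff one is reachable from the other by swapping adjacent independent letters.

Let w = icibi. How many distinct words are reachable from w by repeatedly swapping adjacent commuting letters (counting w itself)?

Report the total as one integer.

3

0(i) covers ∅
1(c) covers ∅
2(i) covers 0:i
3(b) covers 1:c, 2:i
4(i) covers 3:b
floor of heap: 0:i, 1:c
completions by unplaced set U, small U first (add the entries for U minus each lowest piece of U):
  |U|=1: {4}:1
  |U|=2: {3,4}:1
  |U|=3: {1,3,4}:1  {2,3,4}:1
  start at 0(i): 2
  start at 1(c): 1
sum over floor = 3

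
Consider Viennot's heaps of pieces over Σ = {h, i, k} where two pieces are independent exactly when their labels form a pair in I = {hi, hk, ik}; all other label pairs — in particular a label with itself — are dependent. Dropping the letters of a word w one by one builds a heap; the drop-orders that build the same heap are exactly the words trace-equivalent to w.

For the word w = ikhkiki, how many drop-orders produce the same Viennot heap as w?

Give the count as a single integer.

140

piece 0:i — minimal
piece 1:k — minimal
piece 2:h — minimal
piece 3:k rests on {1:k}
piece 4:i rests on {0:i}
piece 5:k rests on {3:k}
piece 6:i rests on {4:i}
minimal pieces: {0:i, 1:k, 2:h}
ways to finish when only these pieces remain (= sum over removing one remaining piece with nothing left below it):
  1 left: {2}→1  {5}→1  {6}→1
  2 left: {2,5}→2  {2,6}→2  {3,5}→1  {4,6}→1  {5,6}→2
  3 left: {0,4,6}→1  {1,3,5}→1  {2,3,5}→3  {2,4,6}→3  {2,5,6}→6  {3,5,6}→3  {4,5,6}→3
  4 left: {0,2,4,6}→4  {0,4,5,6}→4  {1,2,3,5}→4  {1,3,5,6}→4  {2,3,5,6}→12  {2,4,5,6}→12  {3,4,5,6}→6
  5 left: {0,2,4,5,6}→20  {0,3,4,5,6}→10  {1,2,3,5,6}→20  {1,3,4,5,6}→10  {2,3,4,5,6}→30
  placing 0:i first → 60 extensions
  placing 1:k first → 60 extensions
  placing 2:h first → 20 extensions
total linear extensions = 140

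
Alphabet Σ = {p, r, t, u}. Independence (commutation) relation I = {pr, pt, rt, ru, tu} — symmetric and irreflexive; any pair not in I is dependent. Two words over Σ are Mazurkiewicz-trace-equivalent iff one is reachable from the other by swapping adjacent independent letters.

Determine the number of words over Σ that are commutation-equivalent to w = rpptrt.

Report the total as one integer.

90

drop 0:r onto floor
drop 1:p onto floor
drop 2:p onto {1:p}
drop 3:t onto floor
drop 4:r onto {0:r}
drop 5:t onto {3:t}
ground layer = {0:r, 1:p, 3:t}
drop-orders for the pieces not yet dropped (sum over which currently-grounded one goes next):
  1 to go: {2} 1  {4} 1  {5} 1
  2 to go: {0,4} 1  {1,2} 1  {2,4} 2  {2,5} 2  {3,5} 1  {4,5} 2
  3 to go: {0,2,4} 3  {0,4,5} 3  {1,2,4} 3  {1,2,5} 3  {2,3,5} 3  {2,4,5} 6  {3,4,5} 3
  4 to go: {0,1,2,4} 6  {0,2,4,5} 12  {0,3,4,5} 6  {1,2,3,5} 6  {1,2,4,5} 12  {2,3,4,5} 12
  if 0:r drops first: 30 orders
  if 1:p drops first: 30 orders
  if 3:t drops first: 30 orders
heap linearizations: 90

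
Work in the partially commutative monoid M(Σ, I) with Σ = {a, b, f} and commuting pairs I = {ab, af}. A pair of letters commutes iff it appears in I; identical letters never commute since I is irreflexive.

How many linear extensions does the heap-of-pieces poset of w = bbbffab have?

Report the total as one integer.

#0=b has no predecessor
#1=b depends on [0:b]
#2=b depends on [1:b]
#3=f depends on [2:b]
#4=f depends on [3:f]
#5=a has no predecessor
#6=b depends on [4:f]
sources: [0:b, 5:a]
N(rest) = Σ N(rest − s) over sources s of rest; N(one piece) = 1:
  size 1 → [5]=1  [6]=1
  size 2 → [4,6]=1  [5,6]=2
  size 3 → [3,4,6]=1  [4,5,6]=3
  size 4 → [2,3,4,6]=1  [3,4,5,6]=4
  size 5 → [1,2,3,4,6]=1  [2,3,4,5,6]=5
  first=0(b) contributes 6
  first=5(a) contributes 1
|[w]| = 7

7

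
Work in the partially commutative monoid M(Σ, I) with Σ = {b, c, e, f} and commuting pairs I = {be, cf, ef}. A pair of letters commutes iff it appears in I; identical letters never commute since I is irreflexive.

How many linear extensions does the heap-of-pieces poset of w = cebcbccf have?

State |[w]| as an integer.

6

#0=c has no predecessor
#1=e depends on [0:c]
#2=b depends on [0:c]
#3=c depends on [1:e, 2:b]
#4=b depends on [3:c]
#5=c depends on [4:b]
#6=c depends on [5:c]
#7=f depends on [4:b]
sources: [0:c]
N(rest) = Σ N(rest − s) over sources s of rest; N(one piece) = 1:
  size 1 → [6]=1  [7]=1
  size 2 → [5,6]=1  [6,7]=2
  size 3 → [5,6,7]=3
  size 4 → [4,5,6,7]=3
  size 5 → [3,4,5,6,7]=3
  size 6 → [1,3,4,5,6,7]=3  [2,3,4,5,6,7]=3
  first=0(c) contributes 6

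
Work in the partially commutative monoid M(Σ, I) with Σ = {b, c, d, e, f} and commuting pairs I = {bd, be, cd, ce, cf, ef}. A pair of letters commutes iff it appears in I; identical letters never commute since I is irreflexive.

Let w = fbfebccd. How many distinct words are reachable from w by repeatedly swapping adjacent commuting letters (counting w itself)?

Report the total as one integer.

piece 0:f — minimal
piece 1:b rests on {0:f}
piece 2:f rests on {1:b}
piece 3:e — minimal
piece 4:b rests on {2:f}
piece 5:c rests on {4:b}
piece 6:c rests on {5:c}
piece 7:d rests on {2:f, 3:e}
minimal pieces: {0:f, 3:e}
ways to finish when only these pieces remain (= sum over removing one remaining piece with nothing left below it):
  1 left: {6}→1  {7}→1
  2 left: {3,7}→1  {5,6}→1  {6,7}→2
  3 left: {3,6,7}→3  {4,5,6}→1  {5,6,7}→3
  4 left: {3,5,6,7}→6  {4,5,6,7}→4
  5 left: {2,4,5,6,7}→4  {3,4,5,6,7}→10
  6 left: {1,2,4,5,6,7}→4  {2,3,4,5,6,7}→14
  placing 0:f first → 18 extensions
  placing 3:e first → 4 extensions
total linear extensions = 22

22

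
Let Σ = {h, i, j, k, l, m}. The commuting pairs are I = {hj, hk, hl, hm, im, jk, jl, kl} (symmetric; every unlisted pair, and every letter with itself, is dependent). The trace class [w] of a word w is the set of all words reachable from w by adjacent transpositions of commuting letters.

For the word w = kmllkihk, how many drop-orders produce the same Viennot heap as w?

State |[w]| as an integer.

#0=k has no predecessor
#1=m depends on [0:k]
#2=l depends on [1:m]
#3=l depends on [2:l]
#4=k depends on [1:m]
#5=i depends on [3:l, 4:k]
#6=h depends on [5:i]
#7=k depends on [5:i]
sources: [0:k]
N(rest) = Σ N(rest − s) over sources s of rest; N(one piece) = 1:
  size 1 → [6]=1  [7]=1
  size 2 → [6,7]=2
  size 3 → [5,6,7]=2
  size 4 → [3,5,6,7]=2  [4,5,6,7]=2
  size 5 → [2,3,5,6,7]=2  [3,4,5,6,7]=4
  size 6 → [2,3,4,5,6,7]=6
  first=0(k) contributes 6

6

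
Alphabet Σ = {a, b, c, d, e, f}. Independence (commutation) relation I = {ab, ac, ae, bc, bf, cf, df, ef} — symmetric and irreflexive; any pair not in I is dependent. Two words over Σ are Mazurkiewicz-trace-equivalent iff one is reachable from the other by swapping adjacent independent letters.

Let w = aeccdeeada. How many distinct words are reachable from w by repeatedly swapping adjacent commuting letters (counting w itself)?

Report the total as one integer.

0(a) covers ∅
1(e) covers ∅
2(c) covers 1:e
3(c) covers 2:c
4(d) covers 0:a, 3:c
5(e) covers 4:d
6(e) covers 5:e
7(a) covers 4:d
8(d) covers 6:e, 7:a
9(a) covers 8:d
floor of heap: 0:a, 1:e
completions by unplaced set U, small U first (add the entries for U minus each lowest piece of U):
  |U|=1: {9}:1
  |U|=2: {8,9}:1
  |U|=3: {6,8,9}:1  {7,8,9}:1
  |U|=4: {5,6,8,9}:1  {6,7,8,9}:2
  |U|=5: {5,6,7,8,9}:3
  |U|=6: {4,5,6,7,8,9}:3
  |U|=7: {0,4,5,6,7,8,9}:3  {3,4,5,6,7,8,9}:3
  |U|=8: {0,3,4,5,6,7,8,9}:6  {2,3,4,5,6,7,8,9}:3
  start at 0(a): 3
  start at 1(e): 9
sum over floor = 12

12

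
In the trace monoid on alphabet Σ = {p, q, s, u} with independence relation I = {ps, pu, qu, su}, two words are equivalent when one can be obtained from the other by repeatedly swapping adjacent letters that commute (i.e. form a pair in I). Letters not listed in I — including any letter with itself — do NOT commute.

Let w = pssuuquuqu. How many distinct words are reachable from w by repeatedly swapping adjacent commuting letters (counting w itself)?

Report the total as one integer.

756

0(p) covers ∅
1(s) covers ∅
2(s) covers 1:s
3(u) covers ∅
4(u) covers 3:u
5(q) covers 0:p, 2:s
6(u) covers 4:u
7(u) covers 6:u
8(q) covers 5:q
9(u) covers 7:u
floor of heap: 0:p, 1:s, 3:u
completions by unplaced set U, small U first (add the entries for U minus each lowest piece of U):
  |U|=1: {8}:1  {9}:1
  |U|=2: {5,8}:1  {7,9}:1  {8,9}:2
  |U|=3: {0,5,8}:1  {2,5,8}:1  {5,8,9}:3  {6,7,9}:1  {7,8,9}:3
  |U|=4: {0,2,5,8}:2  {0,5,8,9}:4  {1,2,5,8}:1  {2,5,8,9}:4  {4,6,7,9}:1  {5,7,8,9}:6  {6,7,8,9}:4
  |U|=5: {0,1,2,5,8}:3  {0,2,5,8,9}:10  {0,5,7,8,9}:10  {1,2,5,8,9}:5  {2,5,7,8,9}:10  {3,4,6,7,9}:1  {4,6,7,8,9}:5  {5,6,7,8,9}:10
  |U|=6: {0,1,2,5,8,9}:18  {0,2,5,7,8,9}:30  {0,5,6,7,8,9}:20  {1,2,5,7,8,9}:15  {2,5,6,7,8,9}:20  {3,4,6,7,8,9}:6  {4,5,6,7,8,9}:15
  |U|=7: {0,1,2,5,7,8,9}:63  {0,2,5,6,7,8,9}:70  {0,4,5,6,7,8,9}:35  {1,2,5,6,7,8,9}:35  {2,4,5,6,7,8,9}:35  {3,4,5,6,7,8,9}:21
  |U|=8: {0,1,2,5,6,7,8,9}:168  {0,2,4,5,6,7,8,9}:140  {0,3,4,5,6,7,8,9}:56  {1,2,4,5,6,7,8,9}:70  {2,3,4,5,6,7,8,9}:56
  start at 0(p): 126
  start at 1(s): 252
  start at 3(u): 378
sum over floor = 756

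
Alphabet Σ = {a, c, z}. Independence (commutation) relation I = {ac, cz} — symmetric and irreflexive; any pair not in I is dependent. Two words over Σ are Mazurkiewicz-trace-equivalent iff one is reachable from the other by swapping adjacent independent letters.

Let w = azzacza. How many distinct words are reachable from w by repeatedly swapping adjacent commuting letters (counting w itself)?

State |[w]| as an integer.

0(a) covers ∅
1(z) covers 0:a
2(z) covers 1:z
3(a) covers 2:z
4(c) covers ∅
5(z) covers 3:a
6(a) covers 5:z
floor of heap: 0:a, 4:c
completions by unplaced set U, small U first (add the entries for U minus each lowest piece of U):
  |U|=1: {4}:1  {6}:1
  |U|=2: {4,6}:2  {5,6}:1
  |U|=3: {3,5,6}:1  {4,5,6}:3
  |U|=4: {2,3,5,6}:1  {3,4,5,6}:4
  |U|=5: {1,2,3,5,6}:1  {2,3,4,5,6}:5
  start at 0(a): 6
  start at 4(c): 1
sum over floor = 7

7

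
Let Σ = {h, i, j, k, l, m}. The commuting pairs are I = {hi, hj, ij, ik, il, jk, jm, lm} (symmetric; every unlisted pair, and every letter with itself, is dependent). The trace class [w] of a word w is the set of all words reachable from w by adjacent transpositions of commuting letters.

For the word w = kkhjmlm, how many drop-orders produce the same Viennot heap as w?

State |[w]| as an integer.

15

drop 0:k onto floor
drop 1:k onto {0:k}
drop 2:h onto {1:k}
drop 3:j onto floor
drop 4:m onto {2:h}
drop 5:l onto {2:h, 3:j}
drop 6:m onto {4:m}
ground layer = {0:k, 3:j}
drop-orders for the pieces not yet dropped (sum over which currently-grounded one goes next):
  1 to go: {5} 1  {6} 1
  2 to go: {3,5} 1  {4,6} 1  {5,6} 2
  3 to go: {3,5,6} 3  {4,5,6} 3
  4 to go: {2,4,5,6} 3  {3,4,5,6} 6
  5 to go: {1,2,4,5,6} 3  {2,3,4,5,6} 9
  if 0:k drops first: 12 orders
  if 3:j drops first: 3 orders
heap linearizations: 15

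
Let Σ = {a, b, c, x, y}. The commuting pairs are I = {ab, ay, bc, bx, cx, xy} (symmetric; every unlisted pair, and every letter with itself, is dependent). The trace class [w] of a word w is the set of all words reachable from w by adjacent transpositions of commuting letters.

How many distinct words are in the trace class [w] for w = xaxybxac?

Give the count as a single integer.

27

0(x) covers ∅
1(a) covers 0:x
2(x) covers 1:a
3(y) covers ∅
4(b) covers 3:y
5(x) covers 2:x
6(a) covers 5:x
7(c) covers 3:y, 6:a
floor of heap: 0:x, 3:y
completions by unplaced set U, small U first (add the entries for U minus each lowest piece of U):
  |U|=1: {4}:1  {7}:1
  |U|=2: {4,7}:2  {6,7}:1
  |U|=3: {3,4,7}:2  {4,6,7}:3  {5,6,7}:1
  |U|=4: {2,5,6,7}:1  {3,4,6,7}:5  {4,5,6,7}:4
  |U|=5: {1,2,5,6,7}:1  {2,4,5,6,7}:5  {3,4,5,6,7}:9
  |U|=6: {0,1,2,5,6,7}:1  {1,2,4,5,6,7}:6  {2,3,4,5,6,7}:14
  start at 0(x): 20
  start at 3(y): 7
sum over floor = 27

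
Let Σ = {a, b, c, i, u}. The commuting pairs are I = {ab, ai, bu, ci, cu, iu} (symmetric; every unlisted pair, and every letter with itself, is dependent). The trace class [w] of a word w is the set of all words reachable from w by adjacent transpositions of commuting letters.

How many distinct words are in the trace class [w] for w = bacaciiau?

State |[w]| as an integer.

drop 0:b onto floor
drop 1:a onto floor
drop 2:c onto {0:b, 1:a}
drop 3:a onto {2:c}
drop 4:c onto {3:a}
drop 5:i onto {0:b}
drop 6:i onto {5:i}
drop 7:a onto {4:c}
drop 8:u onto {7:a}
ground layer = {0:b, 1:a}
drop-orders for the pieces not yet dropped (sum over which currently-grounded one goes next):
  1 to go: {6} 1  {8} 1
  2 to go: {5,6} 1  {6,8} 2  {7,8} 1
  3 to go: {4,7,8} 1  {5,6,8} 3  {6,7,8} 3
  4 to go: {3,4,7,8} 1  {4,6,7,8} 4  {5,6,7,8} 6
  5 to go: {2,3,4,7,8} 1  {3,4,6,7,8} 5  {4,5,6,7,8} 10
  6 to go: {1,2,3,4,7,8} 1  {2,3,4,6,7,8} 6  {3,4,5,6,7,8} 15
  7 to go: {1,2,3,4,6,7,8} 7  {2,3,4,5,6,7,8} 21
  if 0:b drops first: 28 orders
  if 1:a drops first: 21 orders
heap linearizations: 49

49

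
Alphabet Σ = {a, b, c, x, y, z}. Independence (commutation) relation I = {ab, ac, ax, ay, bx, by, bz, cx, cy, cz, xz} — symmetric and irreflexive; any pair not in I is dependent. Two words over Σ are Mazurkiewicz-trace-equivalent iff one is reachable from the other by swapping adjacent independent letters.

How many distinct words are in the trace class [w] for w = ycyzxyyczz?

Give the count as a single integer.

#0=y has no predecessor
#1=c has no predecessor
#2=y depends on [0:y]
#3=z depends on [2:y]
#4=x depends on [2:y]
#5=y depends on [3:z, 4:x]
#6=y depends on [5:y]
#7=c depends on [1:c]
#8=z depends on [6:y]
#9=z depends on [8:z]
sources: [0:y, 1:c]
N(rest) = Σ N(rest − s) over sources s of rest; N(one piece) = 1:
  size 1 → [7]=1  [9]=1
  size 2 → [1,7]=1  [7,9]=2  [8,9]=1
  size 3 → [1,7,9]=3  [6,8,9]=1  [7,8,9]=3
  size 4 → [1,7,8,9]=6  [5,6,8,9]=1  [6,7,8,9]=4
  size 5 → [1,6,7,8,9]=10  [3,5,6,8,9]=1  [4,5,6,8,9]=1  [5,6,7,8,9]=5
  size 6 → [1,5,6,7,8,9]=15  [3,4,5,6,8,9]=2  [3,5,6,7,8,9]=6  [4,5,6,7,8,9]=6
  size 7 → [1,3,5,6,7,8,9]=21  [1,4,5,6,7,8,9]=21  [2,3,4,5,6,8,9]=2  [3,4,5,6,7,8,9]=14
  size 8 → [0,2,3,4,5,6,8,9]=2  [1,3,4,5,6,7,8,9]=56  [2,3,4,5,6,7,8,9]=16
  first=0(y) contributes 72
  first=1(c) contributes 18
|[w]| = 90

90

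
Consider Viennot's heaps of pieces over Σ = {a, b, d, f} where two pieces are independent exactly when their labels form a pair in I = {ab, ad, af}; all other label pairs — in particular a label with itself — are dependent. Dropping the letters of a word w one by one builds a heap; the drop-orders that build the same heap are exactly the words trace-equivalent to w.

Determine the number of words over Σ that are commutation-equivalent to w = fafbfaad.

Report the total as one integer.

56

piece 0:f — minimal
piece 1:a — minimal
piece 2:f rests on {0:f}
piece 3:b rests on {2:f}
piece 4:f rests on {3:b}
piece 5:a rests on {1:a}
piece 6:a rests on {5:a}
piece 7:d rests on {4:f}
minimal pieces: {0:f, 1:a}
ways to finish when only these pieces remain (= sum over removing one remaining piece with nothing left below it):
  1 left: {6}→1  {7}→1
  2 left: {4,7}→1  {5,6}→1  {6,7}→2
  3 left: {1,5,6}→1  {3,4,7}→1  {4,6,7}→3  {5,6,7}→3
  4 left: {1,5,6,7}→4  {2,3,4,7}→1  {3,4,6,7}→4  {4,5,6,7}→6
  5 left: {0,2,3,4,7}→1  {1,4,5,6,7}→10  {2,3,4,6,7}→5  {3,4,5,6,7}→10
  6 left: {0,2,3,4,6,7}→6  {1,3,4,5,6,7}→20  {2,3,4,5,6,7}→15
  placing 0:f first → 35 extensions
  placing 1:a first → 21 extensions
total linear extensions = 56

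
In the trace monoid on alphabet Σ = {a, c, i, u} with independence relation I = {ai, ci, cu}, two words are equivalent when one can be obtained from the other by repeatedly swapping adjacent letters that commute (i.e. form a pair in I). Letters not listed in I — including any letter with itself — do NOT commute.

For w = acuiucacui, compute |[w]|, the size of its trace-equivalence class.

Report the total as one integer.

30

piece 0:a — minimal
piece 1:c rests on {0:a}
piece 2:u rests on {0:a}
piece 3:i rests on {2:u}
piece 4:u rests on {3:i}
piece 5:c rests on {1:c}
piece 6:a rests on {4:u, 5:c}
piece 7:c rests on {6:a}
piece 8:u rests on {6:a}
piece 9:i rests on {8:u}
minimal pieces: {0:a}
ways to finish when only these pieces remain (= sum over removing one remaining piece with nothing left below it):
  1 left: {7}→1  {9}→1
  2 left: {7,9}→2  {8,9}→1
  3 left: {7,8,9}→3
  4 left: {6,7,8,9}→3
  5 left: {4,6,7,8,9}→3  {5,6,7,8,9}→3
  6 left: {1,5,6,7,8,9}→3  {3,4,6,7,8,9}→3  {4,5,6,7,8,9}→6
  7 left: {1,4,5,6,7,8,9}→9  {2,3,4,6,7,8,9}→3  {3,4,5,6,7,8,9}→9
  8 left: {1,3,4,5,6,7,8,9}→18  {2,3,4,5,6,7,8,9}→12
  placing 0:a first → 30 extensions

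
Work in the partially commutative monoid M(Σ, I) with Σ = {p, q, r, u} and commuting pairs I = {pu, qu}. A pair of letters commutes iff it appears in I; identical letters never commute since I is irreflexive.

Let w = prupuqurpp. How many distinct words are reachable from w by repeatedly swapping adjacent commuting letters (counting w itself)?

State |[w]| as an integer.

drop 0:p onto floor
drop 1:r onto {0:p}
drop 2:u onto {1:r}
drop 3:p onto {1:r}
drop 4:u onto {2:u}
drop 5:q onto {3:p}
drop 6:u onto {4:u}
drop 7:r onto {5:q, 6:u}
drop 8:p onto {7:r}
drop 9:p onto {8:p}
ground layer = {0:p}
drop-orders for the pieces not yet dropped (sum over which currently-grounded one goes next):
  1 to go: {9} 1
  2 to go: {8,9} 1
  3 to go: {7,8,9} 1
  4 to go: {5,7,8,9} 1  {6,7,8,9} 1
  5 to go: {3,5,7,8,9} 1  {4,6,7,8,9} 1  {5,6,7,8,9} 2
  6 to go: {2,4,6,7,8,9} 1  {3,5,6,7,8,9} 3  {4,5,6,7,8,9} 3
  7 to go: {2,4,5,6,7,8,9} 4  {3,4,5,6,7,8,9} 6
  8 to go: {2,3,4,5,6,7,8,9} 10
  if 0:p drops first: 10 orders

10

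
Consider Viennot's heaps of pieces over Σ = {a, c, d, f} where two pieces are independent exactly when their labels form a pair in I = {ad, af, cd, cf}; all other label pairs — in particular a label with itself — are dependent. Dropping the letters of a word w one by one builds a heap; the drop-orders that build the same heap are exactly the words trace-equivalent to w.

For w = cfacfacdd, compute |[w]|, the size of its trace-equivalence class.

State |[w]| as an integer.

0(c) covers ∅
1(f) covers ∅
2(a) covers 0:c
3(c) covers 2:a
4(f) covers 1:f
5(a) covers 3:c
6(c) covers 5:a
7(d) covers 4:f
8(d) covers 7:d
floor of heap: 0:c, 1:f
completions by unplaced set U, small U first (add the entries for U minus each lowest piece of U):
  |U|=1: {6}:1  {8}:1
  |U|=2: {5,6}:1  {6,8}:2  {7,8}:1
  |U|=3: {3,5,6}:1  {4,7,8}:1  {5,6,8}:3  {6,7,8}:3
  |U|=4: {1,4,7,8}:1  {2,3,5,6}:1  {3,5,6,8}:4  {4,6,7,8}:4  {5,6,7,8}:6
  |U|=5: {0,2,3,5,6}:1  {1,4,6,7,8}:5  {2,3,5,6,8}:5  {3,5,6,7,8}:10  {4,5,6,7,8}:10
  |U|=6: {0,2,3,5,6,8}:6  {1,4,5,6,7,8}:15  {2,3,5,6,7,8}:15  {3,4,5,6,7,8}:20
  |U|=7: {0,2,3,5,6,7,8}:21  {1,3,4,5,6,7,8}:35  {2,3,4,5,6,7,8}:35
  start at 0(c): 70
  start at 1(f): 56
sum over floor = 126

126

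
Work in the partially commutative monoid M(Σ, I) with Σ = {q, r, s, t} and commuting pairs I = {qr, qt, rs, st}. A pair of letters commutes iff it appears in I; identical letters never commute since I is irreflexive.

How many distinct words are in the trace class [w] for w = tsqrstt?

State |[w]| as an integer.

35

0(t) covers ∅
1(s) covers ∅
2(q) covers 1:s
3(r) covers 0:t
4(s) covers 2:q
5(t) covers 3:r
6(t) covers 5:t
floor of heap: 0:t, 1:s
completions by unplaced set U, small U first (add the entries for U minus each lowest piece of U):
  |U|=1: {4}:1  {6}:1
  |U|=2: {2,4}:1  {4,6}:2  {5,6}:1
  |U|=3: {1,2,4}:1  {2,4,6}:3  {3,5,6}:1  {4,5,6}:3
  |U|=4: {0,3,5,6}:1  {1,2,4,6}:4  {2,4,5,6}:6  {3,4,5,6}:4
  |U|=5: {0,3,4,5,6}:5  {1,2,4,5,6}:10  {2,3,4,5,6}:10
  start at 0(t): 20
  start at 1(s): 15
sum over floor = 35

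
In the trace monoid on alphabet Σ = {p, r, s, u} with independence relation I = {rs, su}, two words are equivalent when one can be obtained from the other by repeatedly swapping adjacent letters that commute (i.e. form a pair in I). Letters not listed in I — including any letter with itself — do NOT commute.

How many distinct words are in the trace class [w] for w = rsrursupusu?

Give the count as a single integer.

63

#0=r has no predecessor
#1=s has no predecessor
#2=r depends on [0:r]
#3=u depends on [2:r]
#4=r depends on [3:u]
#5=s depends on [1:s]
#6=u depends on [4:r]
#7=p depends on [5:s, 6:u]
#8=u depends on [7:p]
#9=s depends on [7:p]
#10=u depends on [8:u]
sources: [0:r, 1:s]
N(rest) = Σ N(rest − s) over sources s of rest; N(one piece) = 1:
  size 1 → [9]=1  [10]=1
  size 2 → [8,10]=1  [9,10]=2
  size 3 → [8,9,10]=3
  size 4 → [7,8,9,10]=3
  size 5 → [5,7,8,9,10]=3  [6,7,8,9,10]=3
  size 6 → [1,5,7,8,9,10]=3  [4,6,7,8,9,10]=3  [5,6,7,8,9,10]=6
  size 7 → [1,5,6,7,8,9,10]=9  [3,4,6,7,8,9,10]=3  [4,5,6,7,8,9,10]=9
  size 8 → [1,4,5,6,7,8,9,10]=18  [2,3,4,6,7,8,9,10]=3  [3,4,5,6,7,8,9,10]=12
  size 9 → [0,2,3,4,6,7,8,9,10]=3  [1,3,4,5,6,7,8,9,10]=30  [2,3,4,5,6,7,8,9,10]=15
  first=0(r) contributes 45
  first=1(s) contributes 18
|[w]| = 63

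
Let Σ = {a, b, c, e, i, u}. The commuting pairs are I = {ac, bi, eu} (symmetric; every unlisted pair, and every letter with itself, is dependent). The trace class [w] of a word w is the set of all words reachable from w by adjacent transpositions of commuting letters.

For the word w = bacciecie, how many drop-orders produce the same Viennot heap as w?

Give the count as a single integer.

piece 0:b — minimal
piece 1:a rests on {0:b}
piece 2:c rests on {0:b}
piece 3:c rests on {2:c}
piece 4:i rests on {1:a, 3:c}
piece 5:e rests on {4:i}
piece 6:c rests on {5:e}
piece 7:i rests on {6:c}
piece 8:e rests on {7:i}
minimal pieces: {0:b}
ways to finish when only these pieces remain (= sum over removing one remaining piece with nothing left below it):
  1 left: {8}→1
  2 left: {7,8}→1
  3 left: {6,7,8}→1
  4 left: {5,6,7,8}→1
  5 left: {4,5,6,7,8}→1
  6 left: {1,4,5,6,7,8}→1  {3,4,5,6,7,8}→1
  7 left: {1,3,4,5,6,7,8}→2  {2,3,4,5,6,7,8}→1
  placing 0:b first → 3 extensions

3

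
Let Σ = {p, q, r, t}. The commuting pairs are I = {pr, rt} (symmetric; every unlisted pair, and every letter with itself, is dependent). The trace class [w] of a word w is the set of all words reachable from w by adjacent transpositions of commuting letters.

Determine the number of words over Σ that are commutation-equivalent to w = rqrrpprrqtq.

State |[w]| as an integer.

#0=r has no predecessor
#1=q depends on [0:r]
#2=r depends on [1:q]
#3=r depends on [2:r]
#4=p depends on [1:q]
#5=p depends on [4:p]
#6=r depends on [3:r]
#7=r depends on [6:r]
#8=q depends on [5:p, 7:r]
#9=t depends on [8:q]
#10=q depends on [9:t]
sources: [0:r]
N(rest) = Σ N(rest − s) over sources s of rest; N(one piece) = 1:
  size 1 → [10]=1
  size 2 → [9,10]=1
  size 3 → [8,9,10]=1
  size 4 → [5,8,9,10]=1  [7,8,9,10]=1
  size 5 → [4,5,8,9,10]=1  [5,7,8,9,10]=2  [6,7,8,9,10]=1
  size 6 → [3,6,7,8,9,10]=1  [4,5,7,8,9,10]=3  [5,6,7,8,9,10]=3
  size 7 → [2,3,6,7,8,9,10]=1  [3,5,6,7,8,9,10]=4  [4,5,6,7,8,9,10]=6
  size 8 → [2,3,5,6,7,8,9,10]=5  [3,4,5,6,7,8,9,10]=10
  size 9 → [2,3,4,5,6,7,8,9,10]=15
  first=0(r) contributes 15

15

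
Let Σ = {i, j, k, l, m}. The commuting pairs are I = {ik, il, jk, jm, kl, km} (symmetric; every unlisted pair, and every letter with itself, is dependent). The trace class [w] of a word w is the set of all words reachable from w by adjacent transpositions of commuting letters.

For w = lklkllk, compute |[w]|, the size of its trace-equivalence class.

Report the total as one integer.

piece 0:l — minimal
piece 1:k — minimal
piece 2:l rests on {0:l}
piece 3:k rests on {1:k}
piece 4:l rests on {2:l}
piece 5:l rests on {4:l}
piece 6:k rests on {3:k}
minimal pieces: {0:l, 1:k}
ways to finish when only these pieces remain (= sum over removing one remaining piece with nothing left below it):
  1 left: {5}→1  {6}→1
  2 left: {3,6}→1  {4,5}→1  {5,6}→2
  3 left: {1,3,6}→1  {2,4,5}→1  {3,5,6}→3  {4,5,6}→3
  4 left: {0,2,4,5}→1  {1,3,5,6}→4  {2,4,5,6}→4  {3,4,5,6}→6
  5 left: {0,2,4,5,6}→5  {1,3,4,5,6}→10  {2,3,4,5,6}→10
  placing 0:l first → 20 extensions
  placing 1:k first → 15 extensions
total linear extensions = 35

35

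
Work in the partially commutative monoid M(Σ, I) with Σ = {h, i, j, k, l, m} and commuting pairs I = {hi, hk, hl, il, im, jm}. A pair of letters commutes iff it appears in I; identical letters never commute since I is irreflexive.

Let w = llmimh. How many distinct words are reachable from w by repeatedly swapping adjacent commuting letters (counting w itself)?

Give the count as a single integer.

6

piece 0:l — minimal
piece 1:l rests on {0:l}
piece 2:m rests on {1:l}
piece 3:i — minimal
piece 4:m rests on {2:m}
piece 5:h rests on {4:m}
minimal pieces: {0:l, 3:i}
ways to finish when only these pieces remain (= sum over removing one remaining piece with nothing left below it):
  1 left: {3}→1  {5}→1
  2 left: {3,5}→2  {4,5}→1
  3 left: {2,4,5}→1  {3,4,5}→3
  4 left: {1,2,4,5}→1  {2,3,4,5}→4
  placing 0:l first → 5 extensions
  placing 3:i first → 1 extensions
total linear extensions = 6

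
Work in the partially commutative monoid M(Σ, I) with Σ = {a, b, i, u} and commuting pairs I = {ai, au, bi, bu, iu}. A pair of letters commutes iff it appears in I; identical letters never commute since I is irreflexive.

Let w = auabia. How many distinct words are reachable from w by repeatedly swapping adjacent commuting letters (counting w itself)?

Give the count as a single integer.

0(a) covers ∅
1(u) covers ∅
2(a) covers 0:a
3(b) covers 2:a
4(i) covers ∅
5(a) covers 3:b
floor of heap: 0:a, 1:u, 4:i
completions by unplaced set U, small U first (add the entries for U minus each lowest piece of U):
  |U|=1: {1}:1  {4}:1  {5}:1
  |U|=2: {1,4}:2  {1,5}:2  {3,5}:1  {4,5}:2
  |U|=3: {1,3,5}:3  {1,4,5}:6  {2,3,5}:1  {3,4,5}:3
  |U|=4: {0,2,3,5}:1  {1,2,3,5}:4  {1,3,4,5}:12  {2,3,4,5}:4
  start at 0(a): 20
  start at 1(u): 5
  start at 4(i): 5
sum over floor = 30

30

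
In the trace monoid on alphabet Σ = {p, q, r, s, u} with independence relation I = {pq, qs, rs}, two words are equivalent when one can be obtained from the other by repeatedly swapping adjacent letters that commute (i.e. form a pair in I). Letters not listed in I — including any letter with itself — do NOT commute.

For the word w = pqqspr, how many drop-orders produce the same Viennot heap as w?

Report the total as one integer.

drop 0:p onto floor
drop 1:q onto floor
drop 2:q onto {1:q}
drop 3:s onto {0:p}
drop 4:p onto {3:s}
drop 5:r onto {2:q, 4:p}
ground layer = {0:p, 1:q}
drop-orders for the pieces not yet dropped (sum over which currently-grounded one goes next):
  1 to go: {5} 1
  2 to go: {2,5} 1  {4,5} 1
  3 to go: {1,2,5} 1  {2,4,5} 2  {3,4,5} 1
  4 to go: {0,3,4,5} 1  {1,2,4,5} 3  {2,3,4,5} 3
  if 0:p drops first: 6 orders
  if 1:q drops first: 4 orders
heap linearizations: 10

10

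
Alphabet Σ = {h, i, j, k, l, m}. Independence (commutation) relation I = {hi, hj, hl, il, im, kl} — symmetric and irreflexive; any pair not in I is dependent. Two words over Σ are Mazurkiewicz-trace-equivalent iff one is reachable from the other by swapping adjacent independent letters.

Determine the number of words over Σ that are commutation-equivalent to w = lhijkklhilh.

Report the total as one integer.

546

#0=l has no predecessor
#1=h has no predecessor
#2=i has no predecessor
#3=j depends on [0:l, 2:i]
#4=k depends on [1:h, 3:j]
#5=k depends on [4:k]
#6=l depends on [3:j]
#7=h depends on [5:k]
#8=i depends on [5:k]
#9=l depends on [6:l]
#10=h depends on [7:h]
sources: [0:l, 1:h, 2:i]
N(rest) = Σ N(rest − s) over sources s of rest; N(one piece) = 1:
  size 1 → [8]=1  [9]=1  [10]=1
  size 2 → [6,9]=1  [7,10]=1  [8,9]=2  [8,10]=2  [9,10]=2
  size 3 → [6,8,9]=3  [6,9,10]=3  [7,8,10]=3  [7,9,10]=3  [8,9,10]=6
  size 4 → [5,7,8,10]=3  [6,7,9,10]=6  [6,8,9,10]=12  [7,8,9,10]=12
  size 5 → [4,5,7,8,10]=3  [5,7,8,9,10]=15  [6,7,8,9,10]=30
  size 6 → [1,4,5,7,8,10]=3  [4,5,7,8,9,10]=18  [5,6,7,8,9,10]=45
  size 7 → [1,4,5,7,8,9,10]=21  [4,5,6,7,8,9,10]=63
  size 8 → [1,4,5,6,7,8,9,10]=84  [3,4,5,6,7,8,9,10]=63
  size 9 → [0,3,4,5,6,7,8,9,10]=63  [1,3,4,5,6,7,8,9,10]=147  [2,3,4,5,6,7,8,9,10]=63
  first=0(l) contributes 210
  first=1(h) contributes 126
  first=2(i) contributes 210
|[w]| = 546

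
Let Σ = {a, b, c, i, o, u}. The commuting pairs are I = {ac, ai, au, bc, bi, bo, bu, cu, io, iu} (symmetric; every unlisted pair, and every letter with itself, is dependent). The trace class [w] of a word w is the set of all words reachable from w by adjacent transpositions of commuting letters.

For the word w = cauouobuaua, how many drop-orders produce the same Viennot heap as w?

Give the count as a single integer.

204

piece 0:c — minimal
piece 1:a — minimal
piece 2:u — minimal
piece 3:o rests on {0:c, 1:a, 2:u}
piece 4:u rests on {3:o}
piece 5:o rests on {4:u}
piece 6:b rests on {1:a}
piece 7:u rests on {5:o}
piece 8:a rests on {5:o, 6:b}
piece 9:u rests on {7:u}
piece 10:a rests on {8:a}
minimal pieces: {0:c, 1:a, 2:u}
ways to finish when only these pieces remain (= sum over removing one remaining piece with nothing left below it):
  1 left: {9}→1  {10}→1
  2 left: {7,9}→1  {8,10}→1  {9,10}→2
  3 left: {6,8,10}→1  {7,9,10}→3  {8,9,10}→3
  4 left: {6,8,9,10}→4  {7,8,9,10}→6
  5 left: {5,7,8,9,10}→6  {6,7,8,9,10}→10
  6 left: {4,5,7,8,9,10}→6  {5,6,7,8,9,10}→16
  7 left: {3,4,5,7,8,9,10}→6  {4,5,6,7,8,9,10}→22
  8 left: {0,3,4,5,7,8,9,10}→6  {2,3,4,5,7,8,9,10}→6  {3,4,5,6,7,8,9,10}→28
  9 left: {0,2,3,4,5,7,8,9,10}→12  {0,3,4,5,6,7,8,9,10}→34  {1,3,4,5,6,7,8,9,10}→28  {2,3,4,5,6,7,8,9,10}→34
  placing 0:c first → 62 extensions
  placing 1:a first → 80 extensions
  placing 2:u first → 62 extensions
total linear extensions = 204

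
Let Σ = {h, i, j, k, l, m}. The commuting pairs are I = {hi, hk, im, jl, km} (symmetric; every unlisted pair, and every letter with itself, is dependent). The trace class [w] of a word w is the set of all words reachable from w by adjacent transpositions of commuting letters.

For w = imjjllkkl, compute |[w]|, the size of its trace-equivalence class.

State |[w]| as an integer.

piece 0:i — minimal
piece 1:m — minimal
piece 2:j rests on {0:i, 1:m}
piece 3:j rests on {2:j}
piece 4:l rests on {0:i, 1:m}
piece 5:l rests on {4:l}
piece 6:k rests on {3:j, 5:l}
piece 7:k rests on {6:k}
piece 8:l rests on {7:k}
minimal pieces: {0:i, 1:m}
ways to finish when only these pieces remain (= sum over removing one remaining piece with nothing left below it):
  1 left: {8}→1
  2 left: {7,8}→1
  3 left: {6,7,8}→1
  4 left: {3,6,7,8}→1  {5,6,7,8}→1
  5 left: {2,3,6,7,8}→1  {3,5,6,7,8}→2  {4,5,6,7,8}→1
  6 left: {2,3,5,6,7,8}→3  {3,4,5,6,7,8}→3
  7 left: {2,3,4,5,6,7,8}→6
  placing 0:i first → 6 extensions
  placing 1:m first → 6 extensions
total linear extensions = 12

12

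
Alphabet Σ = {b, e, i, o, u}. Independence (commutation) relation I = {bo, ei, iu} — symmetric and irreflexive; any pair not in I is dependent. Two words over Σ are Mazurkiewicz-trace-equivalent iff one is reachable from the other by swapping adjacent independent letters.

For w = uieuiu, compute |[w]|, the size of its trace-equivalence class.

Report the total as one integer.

15

drop 0:u onto floor
drop 1:i onto floor
drop 2:e onto {0:u}
drop 3:u onto {2:e}
drop 4:i onto {1:i}
drop 5:u onto {3:u}
ground layer = {0:u, 1:i}
drop-orders for the pieces not yet dropped (sum over which currently-grounded one goes next):
  1 to go: {4} 1  {5} 1
  2 to go: {1,4} 1  {3,5} 1  {4,5} 2
  3 to go: {1,4,5} 3  {2,3,5} 1  {3,4,5} 3
  4 to go: {0,2,3,5} 1  {1,3,4,5} 6  {2,3,4,5} 4
  if 0:u drops first: 10 orders
  if 1:i drops first: 5 orders
heap linearizations: 15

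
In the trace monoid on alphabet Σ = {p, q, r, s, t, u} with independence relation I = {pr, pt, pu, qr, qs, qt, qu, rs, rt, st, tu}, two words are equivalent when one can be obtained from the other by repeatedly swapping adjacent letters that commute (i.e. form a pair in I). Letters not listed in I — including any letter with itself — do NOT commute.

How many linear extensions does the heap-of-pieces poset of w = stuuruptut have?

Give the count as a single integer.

720

drop 0:s onto floor
drop 1:t onto floor
drop 2:u onto {0:s}
drop 3:u onto {2:u}
drop 4:r onto {3:u}
drop 5:u onto {4:r}
drop 6:p onto {0:s}
drop 7:t onto {1:t}
drop 8:u onto {5:u}
drop 9:t onto {7:t}
ground layer = {0:s, 1:t}
drop-orders for the pieces not yet dropped (sum over which currently-grounded one goes next):
  1 to go: {6} 1  {8} 1  {9} 1
  2 to go: {5,8} 1  {6,8} 2  {6,9} 2  {7,9} 1  {8,9} 2
  3 to go: {1,7,9} 1  {4,5,8} 1  {5,6,8} 3  {5,8,9} 3  {6,7,9} 3  {6,8,9} 6  {7,8,9} 3
  4 to go: {1,6,7,9} 4  {1,7,8,9} 4  {3,4,5,8} 1  {4,5,6,8} 4  {4,5,8,9} 4  {5,6,8,9} 12  {5,7,8,9} 6  {6,7,8,9} 12
  5 to go: {1,5,7,8,9} 10  {1,6,7,8,9} 20  {2,3,4,5,8} 1  {3,4,5,6,8} 5  {3,4,5,8,9} 5  {4,5,6,8,9} 20  {4,5,7,8,9} 10  {5,6,7,8,9} 30
  6 to go: {1,4,5,7,8,9} 20  {1,5,6,7,8,9} 60  {2,3,4,5,6,8} 6  {2,3,4,5,8,9} 6  {3,4,5,6,8,9} 30  {3,4,5,7,8,9} 15  {4,5,6,7,8,9} 60
  7 to go: {0,2,3,4,5,6,8} 6  {1,3,4,5,7,8,9} 35  {1,4,5,6,7,8,9} 140  {2,3,4,5,6,8,9} 42  {2,3,4,5,7,8,9} 21  {3,4,5,6,7,8,9} 105
  8 to go: {0,2,3,4,5,6,8,9} 48  {1,2,3,4,5,7,8,9} 56  {1,3,4,5,6,7,8,9} 280  {2,3,4,5,6,7,8,9} 168
  if 0:s drops first: 504 orders
  if 1:t drops first: 216 orders
heap linearizations: 720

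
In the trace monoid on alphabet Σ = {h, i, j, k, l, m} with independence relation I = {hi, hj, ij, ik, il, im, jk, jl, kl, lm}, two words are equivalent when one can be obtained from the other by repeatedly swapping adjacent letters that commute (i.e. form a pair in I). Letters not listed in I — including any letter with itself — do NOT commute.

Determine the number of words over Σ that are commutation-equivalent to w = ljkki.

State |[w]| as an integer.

60

0(l) covers ∅
1(j) covers ∅
2(k) covers ∅
3(k) covers 2:k
4(i) covers ∅
floor of heap: 0:l, 1:j, 2:k, 4:i
completions by unplaced set U, small U first (add the entries for U minus each lowest piece of U):
  |U|=1: {0}:1  {1}:1  {3}:1  {4}:1
  |U|=2: {0,1}:2  {0,3}:2  {0,4}:2  {1,3}:2  {1,4}:2  {2,3}:1  {3,4}:2
  |U|=3: {0,1,3}:6  {0,1,4}:6  {0,2,3}:3  {0,3,4}:6  {1,2,3}:3  {1,3,4}:6  {2,3,4}:3
  start at 0(l): 12
  start at 1(j): 12
  start at 2(k): 24
  start at 4(i): 12
sum over floor = 60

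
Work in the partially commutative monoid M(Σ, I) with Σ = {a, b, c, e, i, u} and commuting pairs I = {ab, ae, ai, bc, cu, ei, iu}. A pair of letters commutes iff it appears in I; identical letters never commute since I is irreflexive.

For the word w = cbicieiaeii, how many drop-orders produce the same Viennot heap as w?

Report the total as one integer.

210

drop 0:c onto floor
drop 1:b onto floor
drop 2:i onto {0:c, 1:b}
drop 3:c onto {2:i}
drop 4:i onto {3:c}
drop 5:e onto {3:c}
drop 6:i onto {4:i}
drop 7:a onto {3:c}
drop 8:e onto {5:e}
drop 9:i onto {6:i}
drop 10:i onto {9:i}
ground layer = {0:c, 1:b}
drop-orders for the pieces not yet dropped (sum over which currently-grounded one goes next):
  1 to go: {7} 1  {8} 1  {10} 1
  2 to go: {5,8} 1  {7,8} 2  {7,10} 2  {8,10} 2  {9,10} 1
  3 to go: {5,7,8} 3  {5,8,10} 3  {6,9,10} 1  {7,8,10} 6  {7,9,10} 3  {8,9,10} 3
  4 to go: {4,6,9,10} 1  {5,7,8,10} 12  {5,8,9,10} 6  {6,7,9,10} 4  {6,8,9,10} 4  {7,8,9,10} 12
  5 to go: {4,6,7,9,10} 5  {4,6,8,9,10} 5  {5,6,8,9,10} 10  {5,7,8,9,10} 30  {6,7,8,9,10} 20
  6 to go: {4,5,6,8,9,10} 15  {4,6,7,8,9,10} 30  {5,6,7,8,9,10} 60
  7 to go: {4,5,6,7,8,9,10} 105
  8 to go: {3,4,5,6,7,8,9,10} 105
  9 to go: {2,3,4,5,6,7,8,9,10} 105
  if 0:c drops first: 105 orders
  if 1:b drops first: 105 orders
heap linearizations: 210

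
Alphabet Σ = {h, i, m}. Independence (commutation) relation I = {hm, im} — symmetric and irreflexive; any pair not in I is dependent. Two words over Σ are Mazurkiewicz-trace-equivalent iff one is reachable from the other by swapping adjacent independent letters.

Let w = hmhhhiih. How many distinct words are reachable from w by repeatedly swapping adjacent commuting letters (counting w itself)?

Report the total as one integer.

8

piece 0:h — minimal
piece 1:m — minimal
piece 2:h rests on {0:h}
piece 3:h rests on {2:h}
piece 4:h rests on {3:h}
piece 5:i rests on {4:h}
piece 6:i rests on {5:i}
piece 7:h rests on {6:i}
minimal pieces: {0:h, 1:m}
ways to finish when only these pieces remain (= sum over removing one remaining piece with nothing left below it):
  1 left: {1}→1  {7}→1
  2 left: {1,7}→2  {6,7}→1
  3 left: {1,6,7}→3  {5,6,7}→1
  4 left: {1,5,6,7}→4  {4,5,6,7}→1
  5 left: {1,4,5,6,7}→5  {3,4,5,6,7}→1
  6 left: {1,3,4,5,6,7}→6  {2,3,4,5,6,7}→1
  placing 0:h first → 7 extensions
  placing 1:m first → 1 extensions
total linear extensions = 8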